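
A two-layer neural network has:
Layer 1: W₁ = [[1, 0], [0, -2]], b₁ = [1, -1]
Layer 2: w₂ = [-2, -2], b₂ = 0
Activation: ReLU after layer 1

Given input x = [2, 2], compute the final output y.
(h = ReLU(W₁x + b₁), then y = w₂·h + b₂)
y = -6

Layer 1 pre-activation: z₁ = [3, -5]
After ReLU: h = [3, 0]
Layer 2 output: y = -2×3 + -2×0 + 0 = -6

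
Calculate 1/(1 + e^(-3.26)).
0.963

sigmoid(3.26) = 1/(1 + e^(-3.26)) = 1/(1 + 0.03839) = 0.963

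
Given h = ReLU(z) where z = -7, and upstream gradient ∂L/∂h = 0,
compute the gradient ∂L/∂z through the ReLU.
∂L/∂z = 0

h = ReLU(-7) = 0
Since z < 0: ∂h/∂z = 0
∂L/∂z = ∂L/∂h · ∂h/∂z = 0 × 0 = 0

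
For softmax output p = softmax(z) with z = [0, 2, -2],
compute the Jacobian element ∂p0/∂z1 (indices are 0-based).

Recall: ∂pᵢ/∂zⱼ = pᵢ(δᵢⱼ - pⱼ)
∂p0/∂z1 = -0.1017

p = softmax(z) = [0.1173, 0.8668, 0.01588]
p0 = 0.1173, p1 = 0.8668

∂p0/∂z1 = -p0 × p1 = -0.1173 × 0.8668 = -0.1017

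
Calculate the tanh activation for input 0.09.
0.08976

tanh(0.09) = (e^(0.09) - e^(-0.09))/(e^(0.09) + e^(-0.09)) = 0.08976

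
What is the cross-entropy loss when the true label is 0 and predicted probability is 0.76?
L = 1.427

L = -0·log(0.76) - 1·log(0.24) = -log(0.24) = 1.427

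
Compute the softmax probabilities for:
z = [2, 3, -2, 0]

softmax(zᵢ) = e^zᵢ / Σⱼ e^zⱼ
p = [0.2583, 0.702, 0.0047, 0.035]

exp(z) = [7.389, 20.09, 0.1353, 1]
Sum = 28.61
p = [0.2583, 0.702, 0.0047, 0.035]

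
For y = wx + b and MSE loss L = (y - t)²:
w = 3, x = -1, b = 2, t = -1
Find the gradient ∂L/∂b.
∂L/∂b = 0

y = wx + b = (3)(-1) + 2 = -1
∂L/∂y = 2(y - t) = 2(-1 - -1) = 0
∂y/∂b = 1
∂L/∂b = ∂L/∂y · ∂y/∂b = 0 × 1 = 0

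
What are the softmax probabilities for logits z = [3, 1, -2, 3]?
p = [0.4668, 0.0632, 0.0031, 0.4668]

exp(z) = [20.09, 2.718, 0.1353, 20.09]
Sum = 43.02
p = [0.4668, 0.0632, 0.0031, 0.4668]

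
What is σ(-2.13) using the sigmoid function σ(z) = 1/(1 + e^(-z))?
0.1062

sigmoid(-2.13) = 1/(1 + e^(2.13)) = 1/(1 + 8.415) = 0.1062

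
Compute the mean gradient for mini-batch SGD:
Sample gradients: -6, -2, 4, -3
Average gradient = -1.75

Average = (1/4)(-6 + -2 + 4 + -3) = -7/4 = -1.75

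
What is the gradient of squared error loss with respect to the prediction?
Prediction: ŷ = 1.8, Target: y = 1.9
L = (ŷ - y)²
∂L/∂ŷ = -0.2

∂L/∂ŷ = 2(ŷ - y) = 2(1.8 - 1.9) = 2(-0.1) = -0.2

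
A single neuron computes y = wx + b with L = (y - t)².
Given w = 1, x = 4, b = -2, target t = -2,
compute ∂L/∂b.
∂L/∂b = 8

y = wx + b = (1)(4) + -2 = 2
∂L/∂y = 2(y - t) = 2(2 - -2) = 8
∂y/∂b = 1
∂L/∂b = ∂L/∂y · ∂y/∂b = 8 × 1 = 8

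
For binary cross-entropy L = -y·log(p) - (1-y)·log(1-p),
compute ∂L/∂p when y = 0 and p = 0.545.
∂L/∂p = 2.198

∂L/∂p = -y/p + (1-y)/(1-p) = 0 + 1/0.455 = 2.198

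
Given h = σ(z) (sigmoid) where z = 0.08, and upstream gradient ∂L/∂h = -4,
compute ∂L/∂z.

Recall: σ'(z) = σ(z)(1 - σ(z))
∂L/∂z = -0.9984

σ(0.08) = 0.52
σ'(0.08) = σ(0.08)(1 - σ(0.08)) = 0.52 × 0.48 = 0.2496
∂L/∂z = ∂L/∂h · σ'(z) = -4 × 0.2496 = -0.9984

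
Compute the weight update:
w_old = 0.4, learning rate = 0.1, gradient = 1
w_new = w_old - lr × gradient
w_new = 0.3

w_new = w - η·∂L/∂w = 0.4 - 0.1×(1) = 0.4 - (0.1) = 0.3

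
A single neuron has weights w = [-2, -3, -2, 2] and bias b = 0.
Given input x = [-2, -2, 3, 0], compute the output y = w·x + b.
y = 4

y = (-2)(-2) + (-3)(-2) + (-2)(3) + (2)(0) + 0 = 4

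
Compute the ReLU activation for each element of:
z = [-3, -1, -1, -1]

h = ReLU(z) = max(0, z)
h = [0, 0, 0, 0]

ReLU applied element-wise: max(0,-3)=0, max(0,-1)=0, max(0,-1)=0, max(0,-1)=0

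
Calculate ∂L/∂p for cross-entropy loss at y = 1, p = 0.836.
∂L/∂p = -1.196

∂L/∂p = -y/p + (1-y)/(1-p) = -1/0.836 + 0 = -1.196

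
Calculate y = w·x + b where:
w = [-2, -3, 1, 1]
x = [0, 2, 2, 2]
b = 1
y = -1

y = (-2)(0) + (-3)(2) + (1)(2) + (1)(2) + 1 = -1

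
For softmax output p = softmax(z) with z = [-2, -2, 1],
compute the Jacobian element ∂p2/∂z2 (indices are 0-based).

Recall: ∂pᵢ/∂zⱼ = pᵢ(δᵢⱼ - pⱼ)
∂p2/∂z2 = 0.08236

p = softmax(z) = [0.04528, 0.04528, 0.9094]
p2 = 0.9094

∂p2/∂z2 = p2(1 - p2) = 0.9094 × (1 - 0.9094) = 0.08236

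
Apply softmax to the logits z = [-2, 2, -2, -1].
p = [0.0169, 0.9205, 0.0169, 0.0458]

exp(z) = [0.1353, 7.389, 0.1353, 0.3679]
Sum = 8.028
p = [0.0169, 0.9205, 0.0169, 0.0458]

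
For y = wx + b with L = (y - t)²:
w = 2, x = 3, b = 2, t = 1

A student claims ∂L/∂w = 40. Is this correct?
Incorrect

y = (2)(3) + 2 = 8
∂L/∂y = 2(y - t) = 2(8 - 1) = 14
∂y/∂w = x = 3
∂L/∂w = 14 × 3 = 42

Claimed value: 40
Incorrect: The correct gradient is 42.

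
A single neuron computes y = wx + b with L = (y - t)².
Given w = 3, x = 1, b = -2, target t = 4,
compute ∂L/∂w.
∂L/∂w = -6

y = wx + b = (3)(1) + -2 = 1
∂L/∂y = 2(y - t) = 2(1 - 4) = -6
∂y/∂w = x = 1
∂L/∂w = ∂L/∂y · ∂y/∂w = -6 × 1 = -6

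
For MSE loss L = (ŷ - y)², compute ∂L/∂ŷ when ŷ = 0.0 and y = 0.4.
∂L/∂ŷ = -0.8

∂L/∂ŷ = 2(ŷ - y) = 2(0.0 - 0.4) = 2(-0.4) = -0.8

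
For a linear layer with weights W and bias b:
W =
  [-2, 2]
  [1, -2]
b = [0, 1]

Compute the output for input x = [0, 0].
y = [0, 1]

Wx = [-2×0 + 2×0, 1×0 + -2×0]
   = [0, 0]
y = Wx + b = [0 + 0, 0 + 1] = [0, 1]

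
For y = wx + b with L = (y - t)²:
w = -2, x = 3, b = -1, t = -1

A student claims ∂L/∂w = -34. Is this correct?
Incorrect

y = (-2)(3) + -1 = -7
∂L/∂y = 2(y - t) = 2(-7 - -1) = -12
∂y/∂w = x = 3
∂L/∂w = -12 × 3 = -36

Claimed value: -34
Incorrect: The correct gradient is -36.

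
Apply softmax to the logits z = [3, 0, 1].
p = [0.8438, 0.042, 0.1142]

exp(z) = [20.09, 1, 2.718]
Sum = 23.8
p = [0.8438, 0.042, 0.1142]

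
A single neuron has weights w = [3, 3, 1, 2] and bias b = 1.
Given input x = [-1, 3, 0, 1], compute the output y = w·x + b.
y = 9

y = (3)(-1) + (3)(3) + (1)(0) + (2)(1) + 1 = 9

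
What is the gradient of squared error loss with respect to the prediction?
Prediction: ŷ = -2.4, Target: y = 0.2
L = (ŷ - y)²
∂L/∂ŷ = -5.2

∂L/∂ŷ = 2(ŷ - y) = 2(-2.4 - 0.2) = 2(-2.6) = -5.2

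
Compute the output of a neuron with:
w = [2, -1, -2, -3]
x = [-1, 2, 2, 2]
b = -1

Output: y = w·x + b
y = -15

y = (2)(-1) + (-1)(2) + (-2)(2) + (-3)(2) + -1 = -15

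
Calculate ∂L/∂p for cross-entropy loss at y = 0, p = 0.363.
∂L/∂p = 1.57

∂L/∂p = -y/p + (1-y)/(1-p) = 0 + 1/0.637 = 1.57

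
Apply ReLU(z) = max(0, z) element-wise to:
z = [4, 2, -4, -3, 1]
h = [4, 2, 0, 0, 1]

ReLU applied element-wise: max(0,4)=4, max(0,2)=2, max(0,-4)=0, max(0,-3)=0, max(0,1)=1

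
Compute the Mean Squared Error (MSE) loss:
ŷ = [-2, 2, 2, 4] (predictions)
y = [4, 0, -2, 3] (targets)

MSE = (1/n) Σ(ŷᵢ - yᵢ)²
MSE = 14.25

MSE = (1/4)((-2-4)² + (2-0)² + (2--2)² + (4-3)²) = (1/4)(36 + 4 + 16 + 1) = 14.25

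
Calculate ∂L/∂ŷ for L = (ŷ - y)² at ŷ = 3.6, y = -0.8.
∂L/∂ŷ = 8.8

∂L/∂ŷ = 2(ŷ - y) = 2(3.6 - -0.8) = 2(4.4) = 8.8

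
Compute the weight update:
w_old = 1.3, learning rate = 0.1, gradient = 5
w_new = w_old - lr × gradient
w_new = 0.8

w_new = w - η·∂L/∂w = 1.3 - 0.1×(5) = 1.3 - (0.5) = 0.8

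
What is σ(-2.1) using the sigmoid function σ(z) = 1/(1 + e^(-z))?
0.1091

sigmoid(-2.1) = 1/(1 + e^(2.1)) = 1/(1 + 8.166) = 0.1091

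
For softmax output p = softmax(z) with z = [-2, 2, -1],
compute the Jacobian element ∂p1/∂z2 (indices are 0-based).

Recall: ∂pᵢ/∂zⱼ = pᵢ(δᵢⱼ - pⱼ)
∂p1/∂z2 = -0.04364

p = softmax(z) = [0.01715, 0.9362, 0.04661]
p1 = 0.9362, p2 = 0.04661

∂p1/∂z2 = -p1 × p2 = -0.9362 × 0.04661 = -0.04364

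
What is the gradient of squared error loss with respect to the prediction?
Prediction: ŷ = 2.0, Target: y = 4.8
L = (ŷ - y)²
∂L/∂ŷ = -5.6

∂L/∂ŷ = 2(ŷ - y) = 2(2.0 - 4.8) = 2(-2.8) = -5.6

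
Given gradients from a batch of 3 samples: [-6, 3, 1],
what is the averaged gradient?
Average gradient = -0.6667

Average = (1/3)(-6 + 3 + 1) = -2/3 = -0.6667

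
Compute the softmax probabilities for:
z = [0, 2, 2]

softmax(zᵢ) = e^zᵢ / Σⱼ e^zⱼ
p = [0.0634, 0.4683, 0.4683]

exp(z) = [1, 7.389, 7.389]
Sum = 15.78
p = [0.0634, 0.4683, 0.4683]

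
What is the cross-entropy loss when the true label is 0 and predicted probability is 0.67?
L = 1.109

L = -0·log(0.67) - 1·log(0.33) = -log(0.33) = 1.109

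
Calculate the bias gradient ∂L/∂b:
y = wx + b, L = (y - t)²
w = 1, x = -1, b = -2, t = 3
∂L/∂b = -12

y = wx + b = (1)(-1) + -2 = -3
∂L/∂y = 2(y - t) = 2(-3 - 3) = -12
∂y/∂b = 1
∂L/∂b = ∂L/∂y · ∂y/∂b = -12 × 1 = -12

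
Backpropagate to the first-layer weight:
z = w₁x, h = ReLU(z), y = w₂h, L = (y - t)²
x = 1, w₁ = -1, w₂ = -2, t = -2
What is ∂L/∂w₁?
∂L/∂w₁ = 0

Forward pass:
z = w₁x = -1×1 = -1
h = ReLU(-1) = 0
y = w₂h = -2×0 = 0

Backward pass:
∂L/∂y = 2(y - t) = 2(0 - -2) = 4
∂y/∂h = w₂ = -2
∂h/∂z = 0 (ReLU derivative)
∂z/∂w₁ = x = 1

∂L/∂w₁ = 4 × -2 × 0 × 1 = 0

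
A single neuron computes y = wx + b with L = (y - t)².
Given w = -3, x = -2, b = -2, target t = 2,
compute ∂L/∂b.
∂L/∂b = 4

y = wx + b = (-3)(-2) + -2 = 4
∂L/∂y = 2(y - t) = 2(4 - 2) = 4
∂y/∂b = 1
∂L/∂b = ∂L/∂y · ∂y/∂b = 4 × 1 = 4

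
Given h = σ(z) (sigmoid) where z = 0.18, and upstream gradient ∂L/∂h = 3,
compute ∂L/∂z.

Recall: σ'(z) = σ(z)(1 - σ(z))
∂L/∂z = 0.744

σ(0.18) = 0.5449
σ'(0.18) = σ(0.18)(1 - σ(0.18)) = 0.5449 × 0.4551 = 0.248
∂L/∂z = ∂L/∂h · σ'(z) = 3 × 0.248 = 0.744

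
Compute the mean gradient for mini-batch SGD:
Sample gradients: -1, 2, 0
Average gradient = 0.3333

Average = (1/3)(-1 + 2 + 0) = 1/3 = 0.3333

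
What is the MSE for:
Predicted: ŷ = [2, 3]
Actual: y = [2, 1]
MSE = 2

MSE = (1/2)((2-2)² + (3-1)²) = (1/2)(0 + 4) = 2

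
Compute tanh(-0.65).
-0.5717

tanh(-0.65) = (e^(-0.65) - e^(0.65))/(e^(-0.65) + e^(0.65)) = -0.5717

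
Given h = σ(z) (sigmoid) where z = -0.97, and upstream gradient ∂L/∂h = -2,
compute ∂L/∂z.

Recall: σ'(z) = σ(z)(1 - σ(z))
∂L/∂z = -0.3986

σ(-0.97) = 0.2749
σ'(-0.97) = σ(-0.97)(1 - σ(-0.97)) = 0.2749 × 0.7251 = 0.1993
∂L/∂z = ∂L/∂h · σ'(z) = -2 × 0.1993 = -0.3986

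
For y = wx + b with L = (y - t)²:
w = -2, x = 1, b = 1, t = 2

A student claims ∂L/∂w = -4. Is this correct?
Incorrect

y = (-2)(1) + 1 = -1
∂L/∂y = 2(y - t) = 2(-1 - 2) = -6
∂y/∂w = x = 1
∂L/∂w = -6 × 1 = -6

Claimed value: -4
Incorrect: The correct gradient is -6.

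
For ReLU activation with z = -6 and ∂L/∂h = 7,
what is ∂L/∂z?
∂L/∂z = 0

h = ReLU(-6) = 0
Since z < 0: ∂h/∂z = 0
∂L/∂z = ∂L/∂h · ∂h/∂z = 7 × 0 = 0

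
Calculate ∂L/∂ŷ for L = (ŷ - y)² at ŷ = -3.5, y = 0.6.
∂L/∂ŷ = -8.2

∂L/∂ŷ = 2(ŷ - y) = 2(-3.5 - 0.6) = 2(-4.1) = -8.2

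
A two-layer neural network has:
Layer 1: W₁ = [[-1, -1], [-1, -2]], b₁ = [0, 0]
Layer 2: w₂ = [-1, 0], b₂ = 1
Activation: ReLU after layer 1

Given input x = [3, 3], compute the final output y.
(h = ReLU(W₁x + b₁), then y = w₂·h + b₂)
y = 1

Layer 1 pre-activation: z₁ = [-6, -9]
After ReLU: h = [0, 0]
Layer 2 output: y = -1×0 + 0×0 + 1 = 1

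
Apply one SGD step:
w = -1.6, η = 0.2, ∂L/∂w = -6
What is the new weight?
w_new = -0.4

w_new = w - η·∂L/∂w = -1.6 - 0.2×(-6) = -1.6 - (-1.2) = -0.4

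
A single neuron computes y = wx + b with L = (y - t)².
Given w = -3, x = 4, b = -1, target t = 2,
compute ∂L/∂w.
∂L/∂w = -120

y = wx + b = (-3)(4) + -1 = -13
∂L/∂y = 2(y - t) = 2(-13 - 2) = -30
∂y/∂w = x = 4
∂L/∂w = ∂L/∂y · ∂y/∂w = -30 × 4 = -120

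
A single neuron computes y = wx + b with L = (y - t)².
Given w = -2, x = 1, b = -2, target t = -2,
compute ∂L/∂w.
∂L/∂w = -4

y = wx + b = (-2)(1) + -2 = -4
∂L/∂y = 2(y - t) = 2(-4 - -2) = -4
∂y/∂w = x = 1
∂L/∂w = ∂L/∂y · ∂y/∂w = -4 × 1 = -4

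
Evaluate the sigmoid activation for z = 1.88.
0.8676

sigmoid(1.88) = 1/(1 + e^(-1.88)) = 1/(1 + 0.1526) = 0.8676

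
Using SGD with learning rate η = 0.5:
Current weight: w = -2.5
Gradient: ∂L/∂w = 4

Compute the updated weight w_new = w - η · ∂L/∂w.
w_new = -4.5

w_new = w - η·∂L/∂w = -2.5 - 0.5×(4) = -2.5 - (2) = -4.5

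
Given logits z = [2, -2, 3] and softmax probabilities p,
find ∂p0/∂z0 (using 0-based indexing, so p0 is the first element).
∂p0/∂z0 = 0.196

p = softmax(z) = [0.2676, 0.004902, 0.7275]
p0 = 0.2676

∂p0/∂z0 = p0(1 - p0) = 0.2676 × (1 - 0.2676) = 0.196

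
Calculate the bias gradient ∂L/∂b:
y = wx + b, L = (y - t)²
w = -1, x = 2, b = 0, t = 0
∂L/∂b = -4

y = wx + b = (-1)(2) + 0 = -2
∂L/∂y = 2(y - t) = 2(-2 - 0) = -4
∂y/∂b = 1
∂L/∂b = ∂L/∂y · ∂y/∂b = -4 × 1 = -4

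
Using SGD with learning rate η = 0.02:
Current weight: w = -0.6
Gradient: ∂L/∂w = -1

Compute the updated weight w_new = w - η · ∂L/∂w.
w_new = -0.58

w_new = w - η·∂L/∂w = -0.6 - 0.02×(-1) = -0.6 - (-0.02) = -0.58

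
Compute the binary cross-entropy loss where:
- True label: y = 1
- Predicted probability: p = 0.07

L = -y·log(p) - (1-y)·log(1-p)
L = 2.659

L = -1·log(0.07) - 0·log(0.93) = -log(0.07) = 2.659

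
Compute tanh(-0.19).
-0.1877

tanh(-0.19) = (e^(-0.19) - e^(0.19))/(e^(-0.19) + e^(0.19)) = -0.1877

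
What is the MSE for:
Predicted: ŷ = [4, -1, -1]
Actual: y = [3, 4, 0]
MSE = 9

MSE = (1/3)((4-3)² + (-1-4)² + (-1-0)²) = (1/3)(1 + 25 + 1) = 9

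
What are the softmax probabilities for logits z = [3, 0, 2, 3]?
p = [0.4136, 0.0206, 0.1522, 0.4136]

exp(z) = [20.09, 1, 7.389, 20.09]
Sum = 48.56
p = [0.4136, 0.0206, 0.1522, 0.4136]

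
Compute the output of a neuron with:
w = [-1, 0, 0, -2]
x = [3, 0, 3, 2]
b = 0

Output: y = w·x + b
y = -7

y = (-1)(3) + (0)(0) + (0)(3) + (-2)(2) + 0 = -7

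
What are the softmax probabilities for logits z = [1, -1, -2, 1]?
p = [0.4576, 0.0619, 0.0228, 0.4576]

exp(z) = [2.718, 0.3679, 0.1353, 2.718]
Sum = 5.94
p = [0.4576, 0.0619, 0.0228, 0.4576]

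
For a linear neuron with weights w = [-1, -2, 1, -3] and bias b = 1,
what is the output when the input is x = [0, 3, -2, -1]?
y = -4

y = (-1)(0) + (-2)(3) + (1)(-2) + (-3)(-1) + 1 = -4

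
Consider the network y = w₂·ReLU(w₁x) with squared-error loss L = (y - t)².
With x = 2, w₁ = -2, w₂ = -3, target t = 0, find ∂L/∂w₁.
∂L/∂w₁ = 0

Forward pass:
z = w₁x = -2×2 = -4
h = ReLU(-4) = 0
y = w₂h = -3×0 = 0

Backward pass:
∂L/∂y = 2(y - t) = 2(0 - 0) = 0
∂y/∂h = w₂ = -3
∂h/∂z = 0 (ReLU derivative)
∂z/∂w₁ = x = 2

∂L/∂w₁ = 0 × -3 × 0 × 2 = 0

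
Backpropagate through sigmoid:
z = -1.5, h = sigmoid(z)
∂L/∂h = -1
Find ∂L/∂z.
∂L/∂z = -0.1491

σ(-1.5) = 0.1824
σ'(-1.5) = σ(-1.5)(1 - σ(-1.5)) = 0.1824 × 0.8176 = 0.1491
∂L/∂z = ∂L/∂h · σ'(z) = -1 × 0.1491 = -0.1491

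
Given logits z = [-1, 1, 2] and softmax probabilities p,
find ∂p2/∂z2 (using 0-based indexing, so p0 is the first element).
∂p2/∂z2 = 0.2078

p = softmax(z) = [0.03512, 0.2595, 0.7054]
p2 = 0.7054

∂p2/∂z2 = p2(1 - p2) = 0.7054 × (1 - 0.7054) = 0.2078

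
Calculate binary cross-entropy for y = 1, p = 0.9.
L = 0.1054

L = -1·log(0.9) - 0·log(0.1) = -log(0.9) = 0.1054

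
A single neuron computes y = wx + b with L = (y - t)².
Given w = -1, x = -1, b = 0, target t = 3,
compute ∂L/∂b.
∂L/∂b = -4

y = wx + b = (-1)(-1) + 0 = 1
∂L/∂y = 2(y - t) = 2(1 - 3) = -4
∂y/∂b = 1
∂L/∂b = ∂L/∂y · ∂y/∂b = -4 × 1 = -4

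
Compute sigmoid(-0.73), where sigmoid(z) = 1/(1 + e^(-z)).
0.3252

sigmoid(-0.73) = 1/(1 + e^(0.73)) = 1/(1 + 2.075) = 0.3252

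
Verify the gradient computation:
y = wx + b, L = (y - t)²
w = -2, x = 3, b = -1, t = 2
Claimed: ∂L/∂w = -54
Correct

y = (-2)(3) + -1 = -7
∂L/∂y = 2(y - t) = 2(-7 - 2) = -18
∂y/∂w = x = 3
∂L/∂w = -18 × 3 = -54

Claimed value: -54
Correct: The correct gradient is -54.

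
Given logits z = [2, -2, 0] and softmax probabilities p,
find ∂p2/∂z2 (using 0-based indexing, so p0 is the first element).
∂p2/∂z2 = 0.1035

p = softmax(z) = [0.8668, 0.01588, 0.1173]
p2 = 0.1173

∂p2/∂z2 = p2(1 - p2) = 0.1173 × (1 - 0.1173) = 0.1035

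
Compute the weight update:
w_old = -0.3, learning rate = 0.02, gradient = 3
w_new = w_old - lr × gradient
w_new = -0.36

w_new = w - η·∂L/∂w = -0.3 - 0.02×(3) = -0.3 - (0.06) = -0.36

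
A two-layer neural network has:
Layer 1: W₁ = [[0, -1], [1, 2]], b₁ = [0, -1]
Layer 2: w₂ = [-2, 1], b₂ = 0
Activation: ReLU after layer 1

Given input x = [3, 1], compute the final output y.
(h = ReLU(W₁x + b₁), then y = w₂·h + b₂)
y = 4

Layer 1 pre-activation: z₁ = [-1, 4]
After ReLU: h = [0, 4]
Layer 2 output: y = -2×0 + 1×4 + 0 = 4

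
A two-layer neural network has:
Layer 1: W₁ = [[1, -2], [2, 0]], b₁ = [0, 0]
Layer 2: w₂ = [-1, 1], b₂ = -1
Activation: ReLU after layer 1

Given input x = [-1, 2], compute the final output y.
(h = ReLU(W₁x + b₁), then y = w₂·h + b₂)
y = -1

Layer 1 pre-activation: z₁ = [-5, -2]
After ReLU: h = [0, 0]
Layer 2 output: y = -1×0 + 1×0 + -1 = -1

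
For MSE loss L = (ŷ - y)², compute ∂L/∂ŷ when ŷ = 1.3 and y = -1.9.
∂L/∂ŷ = 6.4

∂L/∂ŷ = 2(ŷ - y) = 2(1.3 - -1.9) = 2(3.2) = 6.4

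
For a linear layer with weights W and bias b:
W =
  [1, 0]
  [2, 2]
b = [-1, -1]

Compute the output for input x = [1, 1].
y = [0, 3]

Wx = [1×1 + 0×1, 2×1 + 2×1]
   = [1, 4]
y = Wx + b = [1 + -1, 4 + -1] = [0, 3]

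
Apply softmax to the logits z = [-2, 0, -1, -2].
p = [0.0826, 0.6103, 0.2245, 0.0826]

exp(z) = [0.1353, 1, 0.3679, 0.1353]
Sum = 1.639
p = [0.0826, 0.6103, 0.2245, 0.0826]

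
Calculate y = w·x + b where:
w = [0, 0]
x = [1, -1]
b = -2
y = -2

y = (0)(1) + (0)(-1) + -2 = -2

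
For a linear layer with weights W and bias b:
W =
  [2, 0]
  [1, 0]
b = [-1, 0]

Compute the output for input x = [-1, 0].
y = [-3, -1]

Wx = [2×-1 + 0×0, 1×-1 + 0×0]
   = [-2, -1]
y = Wx + b = [-2 + -1, -1 + 0] = [-3, -1]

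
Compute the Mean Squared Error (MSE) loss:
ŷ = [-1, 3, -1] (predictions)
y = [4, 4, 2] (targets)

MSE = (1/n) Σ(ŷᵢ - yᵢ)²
MSE = 11.67

MSE = (1/3)((-1-4)² + (3-4)² + (-1-2)²) = (1/3)(25 + 1 + 9) = 11.67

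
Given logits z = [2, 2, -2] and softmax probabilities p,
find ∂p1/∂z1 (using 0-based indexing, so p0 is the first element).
∂p1/∂z1 = 0.25

p = softmax(z) = [0.4955, 0.4955, 0.009075]
p1 = 0.4955

∂p1/∂z1 = p1(1 - p1) = 0.4955 × (1 - 0.4955) = 0.25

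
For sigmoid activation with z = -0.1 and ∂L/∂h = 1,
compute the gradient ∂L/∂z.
∂L/∂z = 0.2494

σ(-0.1) = 0.475
σ'(-0.1) = σ(-0.1)(1 - σ(-0.1)) = 0.475 × 0.525 = 0.2494
∂L/∂z = ∂L/∂h · σ'(z) = 1 × 0.2494 = 0.2494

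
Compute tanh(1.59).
0.9201

tanh(1.59) = (e^(1.59) - e^(-1.59))/(e^(1.59) + e^(-1.59)) = 0.9201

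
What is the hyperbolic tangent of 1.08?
0.7932

tanh(1.08) = (e^(1.08) - e^(-1.08))/(e^(1.08) + e^(-1.08)) = 0.7932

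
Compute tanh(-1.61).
-0.9232

tanh(-1.61) = (e^(-1.61) - e^(1.61))/(e^(-1.61) + e^(1.61)) = -0.9232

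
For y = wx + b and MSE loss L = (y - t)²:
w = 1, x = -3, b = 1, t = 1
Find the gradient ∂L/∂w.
∂L/∂w = 18

y = wx + b = (1)(-3) + 1 = -2
∂L/∂y = 2(y - t) = 2(-2 - 1) = -6
∂y/∂w = x = -3
∂L/∂w = ∂L/∂y · ∂y/∂w = -6 × -3 = 18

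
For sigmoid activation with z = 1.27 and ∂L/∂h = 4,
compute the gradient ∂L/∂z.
∂L/∂z = 0.6847

σ(1.27) = 0.7807
σ'(1.27) = σ(1.27)(1 - σ(1.27)) = 0.7807 × 0.2193 = 0.1712
∂L/∂z = ∂L/∂h · σ'(z) = 4 × 0.1712 = 0.6847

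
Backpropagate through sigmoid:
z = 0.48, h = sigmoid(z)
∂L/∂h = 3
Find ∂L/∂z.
∂L/∂z = 0.7084

σ(0.48) = 0.6177
σ'(0.48) = σ(0.48)(1 - σ(0.48)) = 0.6177 × 0.3823 = 0.2361
∂L/∂z = ∂L/∂h · σ'(z) = 3 × 0.2361 = 0.7084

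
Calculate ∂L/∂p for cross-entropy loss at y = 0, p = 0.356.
∂L/∂p = 1.553

∂L/∂p = -y/p + (1-y)/(1-p) = 0 + 1/0.644 = 1.553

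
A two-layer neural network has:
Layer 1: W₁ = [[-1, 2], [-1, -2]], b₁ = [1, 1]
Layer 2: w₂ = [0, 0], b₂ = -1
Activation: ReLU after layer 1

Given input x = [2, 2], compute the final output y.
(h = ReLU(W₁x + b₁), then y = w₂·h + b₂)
y = -1

Layer 1 pre-activation: z₁ = [3, -5]
After ReLU: h = [3, 0]
Layer 2 output: y = 0×3 + 0×0 + -1 = -1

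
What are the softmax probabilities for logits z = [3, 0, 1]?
p = [0.8438, 0.042, 0.1142]

exp(z) = [20.09, 1, 2.718]
Sum = 23.8
p = [0.8438, 0.042, 0.1142]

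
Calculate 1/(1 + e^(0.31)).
0.4231

sigmoid(-0.31) = 1/(1 + e^(0.31)) = 1/(1 + 1.363) = 0.4231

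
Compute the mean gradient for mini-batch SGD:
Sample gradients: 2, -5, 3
Average gradient = 0

Average = (1/3)(2 + -5 + 3) = 0/3 = 0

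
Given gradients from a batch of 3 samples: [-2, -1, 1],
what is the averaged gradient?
Average gradient = -0.6667

Average = (1/3)(-2 + -1 + 1) = -2/3 = -0.6667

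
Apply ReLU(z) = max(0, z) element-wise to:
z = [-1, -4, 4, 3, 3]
h = [0, 0, 4, 3, 3]

ReLU applied element-wise: max(0,-1)=0, max(0,-4)=0, max(0,4)=4, max(0,3)=3, max(0,3)=3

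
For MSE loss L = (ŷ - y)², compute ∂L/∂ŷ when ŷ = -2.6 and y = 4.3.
∂L/∂ŷ = -13.8

∂L/∂ŷ = 2(ŷ - y) = 2(-2.6 - 4.3) = 2(-6.9) = -13.8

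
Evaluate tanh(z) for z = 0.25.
0.2449

tanh(0.25) = (e^(0.25) - e^(-0.25))/(e^(0.25) + e^(-0.25)) = 0.2449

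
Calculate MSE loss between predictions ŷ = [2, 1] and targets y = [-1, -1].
MSE = 6.5

MSE = (1/2)((2--1)² + (1--1)²) = (1/2)(9 + 4) = 6.5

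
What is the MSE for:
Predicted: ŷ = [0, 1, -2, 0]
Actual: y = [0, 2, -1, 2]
MSE = 1.5

MSE = (1/4)((0-0)² + (1-2)² + (-2--1)² + (0-2)²) = (1/4)(0 + 1 + 1 + 4) = 1.5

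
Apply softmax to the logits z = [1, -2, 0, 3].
p = [0.1135, 0.0057, 0.0418, 0.839]

exp(z) = [2.718, 0.1353, 1, 20.09]
Sum = 23.94
p = [0.1135, 0.0057, 0.0418, 0.839]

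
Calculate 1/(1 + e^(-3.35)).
0.9661

sigmoid(3.35) = 1/(1 + e^(-3.35)) = 1/(1 + 0.03508) = 0.9661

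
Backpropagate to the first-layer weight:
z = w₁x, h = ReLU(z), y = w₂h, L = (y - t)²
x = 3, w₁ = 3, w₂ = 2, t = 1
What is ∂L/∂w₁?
∂L/∂w₁ = 204

Forward pass:
z = w₁x = 3×3 = 9
h = ReLU(9) = 9
y = w₂h = 2×9 = 18

Backward pass:
∂L/∂y = 2(y - t) = 2(18 - 1) = 34
∂y/∂h = w₂ = 2
∂h/∂z = 1 (ReLU derivative)
∂z/∂w₁ = x = 3

∂L/∂w₁ = 34 × 2 × 1 × 3 = 204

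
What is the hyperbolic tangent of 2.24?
0.9776

tanh(2.24) = (e^(2.24) - e^(-2.24))/(e^(2.24) + e^(-2.24)) = 0.9776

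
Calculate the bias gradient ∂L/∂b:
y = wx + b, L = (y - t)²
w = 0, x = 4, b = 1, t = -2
∂L/∂b = 6

y = wx + b = (0)(4) + 1 = 1
∂L/∂y = 2(y - t) = 2(1 - -2) = 6
∂y/∂b = 1
∂L/∂b = ∂L/∂y · ∂y/∂b = 6 × 1 = 6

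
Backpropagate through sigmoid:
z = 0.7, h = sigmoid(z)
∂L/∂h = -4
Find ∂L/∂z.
∂L/∂z = -0.8869

σ(0.7) = 0.6682
σ'(0.7) = σ(0.7)(1 - σ(0.7)) = 0.6682 × 0.3318 = 0.2217
∂L/∂z = ∂L/∂h · σ'(z) = -4 × 0.2217 = -0.8869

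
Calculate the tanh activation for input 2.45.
0.9852

tanh(2.45) = (e^(2.45) - e^(-2.45))/(e^(2.45) + e^(-2.45)) = 0.9852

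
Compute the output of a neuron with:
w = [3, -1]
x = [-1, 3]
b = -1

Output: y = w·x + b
y = -7

y = (3)(-1) + (-1)(3) + -1 = -7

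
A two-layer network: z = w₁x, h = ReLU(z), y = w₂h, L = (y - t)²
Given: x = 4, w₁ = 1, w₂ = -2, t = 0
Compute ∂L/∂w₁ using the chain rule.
∂L/∂w₁ = 128

Forward pass:
z = w₁x = 1×4 = 4
h = ReLU(4) = 4
y = w₂h = -2×4 = -8

Backward pass:
∂L/∂y = 2(y - t) = 2(-8 - 0) = -16
∂y/∂h = w₂ = -2
∂h/∂z = 1 (ReLU derivative)
∂z/∂w₁ = x = 4

∂L/∂w₁ = -16 × -2 × 1 × 4 = 128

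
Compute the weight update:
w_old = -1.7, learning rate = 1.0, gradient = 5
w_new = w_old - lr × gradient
w_new = -6.7

w_new = w - η·∂L/∂w = -1.7 - 1.0×(5) = -1.7 - (5) = -6.7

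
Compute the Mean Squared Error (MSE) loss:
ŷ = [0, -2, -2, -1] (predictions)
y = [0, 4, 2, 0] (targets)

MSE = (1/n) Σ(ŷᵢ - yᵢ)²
MSE = 13.25

MSE = (1/4)((0-0)² + (-2-4)² + (-2-2)² + (-1-0)²) = (1/4)(0 + 36 + 16 + 1) = 13.25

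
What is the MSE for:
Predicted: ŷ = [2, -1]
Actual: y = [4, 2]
MSE = 6.5

MSE = (1/2)((2-4)² + (-1-2)²) = (1/2)(4 + 9) = 6.5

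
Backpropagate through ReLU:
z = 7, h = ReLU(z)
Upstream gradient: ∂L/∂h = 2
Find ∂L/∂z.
∂L/∂z = 2

h = ReLU(7) = 7
Since z > 0: ∂h/∂z = 1
∂L/∂z = ∂L/∂h · ∂h/∂z = 2 × 1 = 2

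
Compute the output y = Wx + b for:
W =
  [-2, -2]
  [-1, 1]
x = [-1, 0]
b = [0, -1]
y = [2, 0]

Wx = [-2×-1 + -2×0, -1×-1 + 1×0]
   = [2, 1]
y = Wx + b = [2 + 0, 1 + -1] = [2, 0]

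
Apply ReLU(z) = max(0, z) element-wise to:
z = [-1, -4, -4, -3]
h = [0, 0, 0, 0]

ReLU applied element-wise: max(0,-1)=0, max(0,-4)=0, max(0,-4)=0, max(0,-3)=0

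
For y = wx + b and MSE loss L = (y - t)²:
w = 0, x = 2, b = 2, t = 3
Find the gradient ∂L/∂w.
∂L/∂w = -4

y = wx + b = (0)(2) + 2 = 2
∂L/∂y = 2(y - t) = 2(2 - 3) = -2
∂y/∂w = x = 2
∂L/∂w = ∂L/∂y · ∂y/∂w = -2 × 2 = -4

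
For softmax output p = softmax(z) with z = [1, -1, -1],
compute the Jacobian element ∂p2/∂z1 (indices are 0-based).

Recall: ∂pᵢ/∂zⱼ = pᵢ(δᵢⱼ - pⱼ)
∂p2/∂z1 = -0.01134

p = softmax(z) = [0.787, 0.1065, 0.1065]
p2 = 0.1065, p1 = 0.1065

∂p2/∂z1 = -p2 × p1 = -0.1065 × 0.1065 = -0.01134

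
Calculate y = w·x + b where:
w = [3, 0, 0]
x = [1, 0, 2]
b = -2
y = 1

y = (3)(1) + (0)(0) + (0)(2) + -2 = 1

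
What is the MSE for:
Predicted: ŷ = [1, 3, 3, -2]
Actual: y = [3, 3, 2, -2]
MSE = 1.25

MSE = (1/4)((1-3)² + (3-3)² + (3-2)² + (-2--2)²) = (1/4)(4 + 0 + 1 + 0) = 1.25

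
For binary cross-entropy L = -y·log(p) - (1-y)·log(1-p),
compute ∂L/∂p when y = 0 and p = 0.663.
∂L/∂p = 2.967

∂L/∂p = -y/p + (1-y)/(1-p) = 0 + 1/0.337 = 2.967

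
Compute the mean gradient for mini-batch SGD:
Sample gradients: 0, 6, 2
Average gradient = 2.667

Average = (1/3)(0 + 6 + 2) = 8/3 = 2.667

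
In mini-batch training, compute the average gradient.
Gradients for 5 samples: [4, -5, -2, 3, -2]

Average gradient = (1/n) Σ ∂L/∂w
Average gradient = -0.4

Average = (1/5)(4 + -5 + -2 + 3 + -2) = -2/5 = -0.4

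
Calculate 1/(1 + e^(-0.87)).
0.7047

sigmoid(0.87) = 1/(1 + e^(-0.87)) = 1/(1 + 0.419) = 0.7047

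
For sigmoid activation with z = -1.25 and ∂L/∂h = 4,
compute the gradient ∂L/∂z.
∂L/∂z = 0.6924

σ(-1.25) = 0.2227
σ'(-1.25) = σ(-1.25)(1 - σ(-1.25)) = 0.2227 × 0.7773 = 0.1731
∂L/∂z = ∂L/∂h · σ'(z) = 4 × 0.1731 = 0.6924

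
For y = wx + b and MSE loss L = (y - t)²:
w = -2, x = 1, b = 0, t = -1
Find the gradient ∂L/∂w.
∂L/∂w = -2

y = wx + b = (-2)(1) + 0 = -2
∂L/∂y = 2(y - t) = 2(-2 - -1) = -2
∂y/∂w = x = 1
∂L/∂w = ∂L/∂y · ∂y/∂w = -2 × 1 = -2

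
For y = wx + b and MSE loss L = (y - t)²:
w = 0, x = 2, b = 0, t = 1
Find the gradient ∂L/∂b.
∂L/∂b = -2

y = wx + b = (0)(2) + 0 = 0
∂L/∂y = 2(y - t) = 2(0 - 1) = -2
∂y/∂b = 1
∂L/∂b = ∂L/∂y · ∂y/∂b = -2 × 1 = -2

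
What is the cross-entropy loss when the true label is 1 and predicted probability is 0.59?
L = 0.5276

L = -1·log(0.59) - 0·log(0.41) = -log(0.59) = 0.5276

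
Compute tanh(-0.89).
-0.7114

tanh(-0.89) = (e^(-0.89) - e^(0.89))/(e^(-0.89) + e^(0.89)) = -0.7114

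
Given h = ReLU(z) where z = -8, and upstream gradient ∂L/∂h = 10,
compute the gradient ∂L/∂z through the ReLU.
∂L/∂z = 0

h = ReLU(-8) = 0
Since z < 0: ∂h/∂z = 0
∂L/∂z = ∂L/∂h · ∂h/∂z = 10 × 0 = 0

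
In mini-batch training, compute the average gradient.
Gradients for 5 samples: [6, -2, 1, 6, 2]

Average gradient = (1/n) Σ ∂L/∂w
Average gradient = 2.6

Average = (1/5)(6 + -2 + 1 + 6 + 2) = 13/5 = 2.6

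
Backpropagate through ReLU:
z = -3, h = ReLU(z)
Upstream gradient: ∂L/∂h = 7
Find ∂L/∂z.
∂L/∂z = 0

h = ReLU(-3) = 0
Since z < 0: ∂h/∂z = 0
∂L/∂z = ∂L/∂h · ∂h/∂z = 7 × 0 = 0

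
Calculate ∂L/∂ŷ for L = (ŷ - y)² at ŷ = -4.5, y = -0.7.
∂L/∂ŷ = -7.6

∂L/∂ŷ = 2(ŷ - y) = 2(-4.5 - -0.7) = 2(-3.8) = -7.6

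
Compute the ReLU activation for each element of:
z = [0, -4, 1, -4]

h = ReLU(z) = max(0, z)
h = [0, 0, 1, 0]

ReLU applied element-wise: max(0,0)=0, max(0,-4)=0, max(0,1)=1, max(0,-4)=0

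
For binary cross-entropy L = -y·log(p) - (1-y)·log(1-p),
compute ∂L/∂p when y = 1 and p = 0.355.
∂L/∂p = -2.817

∂L/∂p = -y/p + (1-y)/(1-p) = -1/0.355 + 0 = -2.817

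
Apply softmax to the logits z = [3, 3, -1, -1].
p = [0.491, 0.491, 0.009, 0.009]

exp(z) = [20.09, 20.09, 0.3679, 0.3679]
Sum = 40.91
p = [0.491, 0.491, 0.009, 0.009]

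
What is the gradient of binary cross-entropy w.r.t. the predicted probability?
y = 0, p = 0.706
∂L/∂p = 3.401

∂L/∂p = -y/p + (1-y)/(1-p) = 0 + 1/0.294 = 3.401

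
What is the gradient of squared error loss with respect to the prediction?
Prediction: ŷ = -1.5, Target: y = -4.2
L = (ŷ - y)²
∂L/∂ŷ = 5.4

∂L/∂ŷ = 2(ŷ - y) = 2(-1.5 - -4.2) = 2(2.7) = 5.4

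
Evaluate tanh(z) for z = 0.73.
0.6231

tanh(0.73) = (e^(0.73) - e^(-0.73))/(e^(0.73) + e^(-0.73)) = 0.6231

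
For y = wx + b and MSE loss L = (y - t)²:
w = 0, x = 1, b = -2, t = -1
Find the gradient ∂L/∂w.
∂L/∂w = -2

y = wx + b = (0)(1) + -2 = -2
∂L/∂y = 2(y - t) = 2(-2 - -1) = -2
∂y/∂w = x = 1
∂L/∂w = ∂L/∂y · ∂y/∂w = -2 × 1 = -2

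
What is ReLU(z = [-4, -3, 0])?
h = [0, 0, 0]

ReLU applied element-wise: max(0,-4)=0, max(0,-3)=0, max(0,0)=0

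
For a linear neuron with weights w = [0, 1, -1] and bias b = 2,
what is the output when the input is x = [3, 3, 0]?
y = 5

y = (0)(3) + (1)(3) + (-1)(0) + 2 = 5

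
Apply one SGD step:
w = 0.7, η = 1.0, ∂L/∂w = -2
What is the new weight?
w_new = 2.7

w_new = w - η·∂L/∂w = 0.7 - 1.0×(-2) = 0.7 - (-2) = 2.7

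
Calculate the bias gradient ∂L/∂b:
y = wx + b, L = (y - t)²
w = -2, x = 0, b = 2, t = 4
∂L/∂b = -4

y = wx + b = (-2)(0) + 2 = 2
∂L/∂y = 2(y - t) = 2(2 - 4) = -4
∂y/∂b = 1
∂L/∂b = ∂L/∂y · ∂y/∂b = -4 × 1 = -4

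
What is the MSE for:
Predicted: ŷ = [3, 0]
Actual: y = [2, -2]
MSE = 2.5

MSE = (1/2)((3-2)² + (0--2)²) = (1/2)(1 + 4) = 2.5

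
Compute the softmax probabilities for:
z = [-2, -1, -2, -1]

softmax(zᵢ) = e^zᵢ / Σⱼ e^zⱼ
p = [0.1345, 0.3655, 0.1345, 0.3655]

exp(z) = [0.1353, 0.3679, 0.1353, 0.3679]
Sum = 1.006
p = [0.1345, 0.3655, 0.1345, 0.3655]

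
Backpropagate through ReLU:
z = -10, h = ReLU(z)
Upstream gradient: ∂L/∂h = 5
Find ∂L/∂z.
∂L/∂z = 0

h = ReLU(-10) = 0
Since z < 0: ∂h/∂z = 0
∂L/∂z = ∂L/∂h · ∂h/∂z = 5 × 0 = 0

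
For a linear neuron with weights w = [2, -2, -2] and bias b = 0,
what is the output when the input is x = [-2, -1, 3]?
y = -8

y = (2)(-2) + (-2)(-1) + (-2)(3) + 0 = -8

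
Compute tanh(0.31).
0.3004

tanh(0.31) = (e^(0.31) - e^(-0.31))/(e^(0.31) + e^(-0.31)) = 0.3004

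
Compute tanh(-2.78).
-0.9923

tanh(-2.78) = (e^(-2.78) - e^(2.78))/(e^(-2.78) + e^(2.78)) = -0.9923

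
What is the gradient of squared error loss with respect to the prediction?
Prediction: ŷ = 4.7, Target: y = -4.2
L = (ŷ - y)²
∂L/∂ŷ = 17.8

∂L/∂ŷ = 2(ŷ - y) = 2(4.7 - -4.2) = 2(8.9) = 17.8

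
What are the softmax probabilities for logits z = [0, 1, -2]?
p = [0.2595, 0.7054, 0.0351]

exp(z) = [1, 2.718, 0.1353]
Sum = 3.854
p = [0.2595, 0.7054, 0.0351]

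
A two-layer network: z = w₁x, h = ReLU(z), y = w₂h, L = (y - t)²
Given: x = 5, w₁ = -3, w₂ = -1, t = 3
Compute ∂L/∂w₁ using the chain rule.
∂L/∂w₁ = 0

Forward pass:
z = w₁x = -3×5 = -15
h = ReLU(-15) = 0
y = w₂h = -1×0 = 0

Backward pass:
∂L/∂y = 2(y - t) = 2(0 - 3) = -6
∂y/∂h = w₂ = -1
∂h/∂z = 0 (ReLU derivative)
∂z/∂w₁ = x = 5

∂L/∂w₁ = -6 × -1 × 0 × 5 = 0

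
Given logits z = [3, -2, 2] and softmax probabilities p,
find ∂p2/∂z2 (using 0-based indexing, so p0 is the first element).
∂p2/∂z2 = 0.196

p = softmax(z) = [0.7275, 0.004902, 0.2676]
p2 = 0.2676

∂p2/∂z2 = p2(1 - p2) = 0.2676 × (1 - 0.2676) = 0.196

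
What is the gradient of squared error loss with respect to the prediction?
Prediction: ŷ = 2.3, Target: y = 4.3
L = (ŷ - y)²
∂L/∂ŷ = -4.0

∂L/∂ŷ = 2(ŷ - y) = 2(2.3 - 4.3) = 2(-2.0) = -4.0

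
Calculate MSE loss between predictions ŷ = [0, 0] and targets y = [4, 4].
MSE = 16

MSE = (1/2)((0-4)² + (0-4)²) = (1/2)(16 + 16) = 16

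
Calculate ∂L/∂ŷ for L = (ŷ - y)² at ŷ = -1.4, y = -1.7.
∂L/∂ŷ = 0.6

∂L/∂ŷ = 2(ŷ - y) = 2(-1.4 - -1.7) = 2(0.3) = 0.6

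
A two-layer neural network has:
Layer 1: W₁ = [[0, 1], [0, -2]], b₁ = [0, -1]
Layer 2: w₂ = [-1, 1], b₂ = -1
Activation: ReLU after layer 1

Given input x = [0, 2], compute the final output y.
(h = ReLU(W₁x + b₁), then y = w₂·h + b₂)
y = -3

Layer 1 pre-activation: z₁ = [2, -5]
After ReLU: h = [2, 0]
Layer 2 output: y = -1×2 + 1×0 + -1 = -3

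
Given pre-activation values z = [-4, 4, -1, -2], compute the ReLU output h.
h = [0, 4, 0, 0]

ReLU applied element-wise: max(0,-4)=0, max(0,4)=4, max(0,-1)=0, max(0,-2)=0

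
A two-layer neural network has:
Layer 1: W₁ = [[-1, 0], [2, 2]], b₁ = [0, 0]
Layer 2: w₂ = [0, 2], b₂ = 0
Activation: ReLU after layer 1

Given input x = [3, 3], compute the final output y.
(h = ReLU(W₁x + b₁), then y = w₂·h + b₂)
y = 24

Layer 1 pre-activation: z₁ = [-3, 12]
After ReLU: h = [0, 12]
Layer 2 output: y = 0×0 + 2×12 + 0 = 24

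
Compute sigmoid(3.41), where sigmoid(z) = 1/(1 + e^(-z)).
0.968

sigmoid(3.41) = 1/(1 + e^(-3.41)) = 1/(1 + 0.03304) = 0.968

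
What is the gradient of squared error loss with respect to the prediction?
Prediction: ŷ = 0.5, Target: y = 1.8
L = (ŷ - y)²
∂L/∂ŷ = -2.6

∂L/∂ŷ = 2(ŷ - y) = 2(0.5 - 1.8) = 2(-1.3) = -2.6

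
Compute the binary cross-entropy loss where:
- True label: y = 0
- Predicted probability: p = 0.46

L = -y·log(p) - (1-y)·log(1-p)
L = 0.6162

L = -0·log(0.46) - 1·log(0.54) = -log(0.54) = 0.6162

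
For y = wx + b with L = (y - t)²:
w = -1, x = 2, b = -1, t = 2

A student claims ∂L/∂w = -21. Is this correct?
Incorrect

y = (-1)(2) + -1 = -3
∂L/∂y = 2(y - t) = 2(-3 - 2) = -10
∂y/∂w = x = 2
∂L/∂w = -10 × 2 = -20

Claimed value: -21
Incorrect: The correct gradient is -20.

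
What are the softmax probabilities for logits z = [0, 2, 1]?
p = [0.09, 0.6652, 0.2447]

exp(z) = [1, 7.389, 2.718]
Sum = 11.11
p = [0.09, 0.6652, 0.2447]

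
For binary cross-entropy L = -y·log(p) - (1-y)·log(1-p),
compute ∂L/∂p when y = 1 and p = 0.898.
∂L/∂p = -1.114

∂L/∂p = -y/p + (1-y)/(1-p) = -1/0.898 + 0 = -1.114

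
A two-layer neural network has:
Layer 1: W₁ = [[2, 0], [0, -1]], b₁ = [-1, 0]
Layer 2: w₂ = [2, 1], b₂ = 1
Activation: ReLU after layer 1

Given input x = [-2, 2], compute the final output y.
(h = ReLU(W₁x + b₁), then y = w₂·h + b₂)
y = 1

Layer 1 pre-activation: z₁ = [-5, -2]
After ReLU: h = [0, 0]
Layer 2 output: y = 2×0 + 1×0 + 1 = 1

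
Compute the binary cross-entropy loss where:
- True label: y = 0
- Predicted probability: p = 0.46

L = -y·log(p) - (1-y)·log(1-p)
L = 0.6162

L = -0·log(0.46) - 1·log(0.54) = -log(0.54) = 0.6162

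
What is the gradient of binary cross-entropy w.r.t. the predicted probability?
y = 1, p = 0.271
∂L/∂p = -3.69

∂L/∂p = -y/p + (1-y)/(1-p) = -1/0.271 + 0 = -3.69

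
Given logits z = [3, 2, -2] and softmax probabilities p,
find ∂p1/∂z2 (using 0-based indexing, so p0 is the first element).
∂p1/∂z2 = -0.001312

p = softmax(z) = [0.7275, 0.2676, 0.004902]
p1 = 0.2676, p2 = 0.004902

∂p1/∂z2 = -p1 × p2 = -0.2676 × 0.004902 = -0.001312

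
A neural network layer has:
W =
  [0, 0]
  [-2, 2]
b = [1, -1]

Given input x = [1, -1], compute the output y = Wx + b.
y = [1, -5]

Wx = [0×1 + 0×-1, -2×1 + 2×-1]
   = [0, -4]
y = Wx + b = [0 + 1, -4 + -1] = [1, -5]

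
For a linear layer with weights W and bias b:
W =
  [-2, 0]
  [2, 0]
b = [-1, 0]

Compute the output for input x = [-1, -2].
y = [1, -2]

Wx = [-2×-1 + 0×-2, 2×-1 + 0×-2]
   = [2, -2]
y = Wx + b = [2 + -1, -2 + 0] = [1, -2]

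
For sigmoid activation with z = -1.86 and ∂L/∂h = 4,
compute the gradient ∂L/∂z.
∂L/∂z = 0.4662

σ(-1.86) = 0.1347
σ'(-1.86) = σ(-1.86)(1 - σ(-1.86)) = 0.1347 × 0.8653 = 0.1166
∂L/∂z = ∂L/∂h · σ'(z) = 4 × 0.1166 = 0.4662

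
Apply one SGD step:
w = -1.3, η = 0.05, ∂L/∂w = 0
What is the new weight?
w_new = -1.3

w_new = w - η·∂L/∂w = -1.3 - 0.05×(0) = -1.3 - (0) = -1.3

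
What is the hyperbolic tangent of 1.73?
0.9391

tanh(1.73) = (e^(1.73) - e^(-1.73))/(e^(1.73) + e^(-1.73)) = 0.9391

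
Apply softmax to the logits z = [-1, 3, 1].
p = [0.0159, 0.8668, 0.1173]

exp(z) = [0.3679, 20.09, 2.718]
Sum = 23.17
p = [0.0159, 0.8668, 0.1173]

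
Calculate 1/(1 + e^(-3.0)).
0.9526

sigmoid(3.0) = 1/(1 + e^(-3.0)) = 1/(1 + 0.04979) = 0.9526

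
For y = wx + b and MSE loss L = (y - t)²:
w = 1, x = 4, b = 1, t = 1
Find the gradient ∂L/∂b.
∂L/∂b = 8

y = wx + b = (1)(4) + 1 = 5
∂L/∂y = 2(y - t) = 2(5 - 1) = 8
∂y/∂b = 1
∂L/∂b = ∂L/∂y · ∂y/∂b = 8 × 1 = 8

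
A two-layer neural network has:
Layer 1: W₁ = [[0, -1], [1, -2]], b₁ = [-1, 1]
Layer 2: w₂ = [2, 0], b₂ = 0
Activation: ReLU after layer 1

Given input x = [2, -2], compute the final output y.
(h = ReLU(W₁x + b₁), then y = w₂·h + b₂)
y = 2

Layer 1 pre-activation: z₁ = [1, 7]
After ReLU: h = [1, 7]
Layer 2 output: y = 2×1 + 0×7 + 0 = 2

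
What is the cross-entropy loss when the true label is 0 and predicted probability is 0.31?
L = 0.3711

L = -0·log(0.31) - 1·log(0.69) = -log(0.69) = 0.3711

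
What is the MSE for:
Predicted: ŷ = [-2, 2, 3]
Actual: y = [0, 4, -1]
MSE = 8

MSE = (1/3)((-2-0)² + (2-4)² + (3--1)²) = (1/3)(4 + 4 + 16) = 8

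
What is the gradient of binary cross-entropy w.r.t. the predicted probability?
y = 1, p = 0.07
∂L/∂p = -14.29

∂L/∂p = -y/p + (1-y)/(1-p) = -1/0.07 + 0 = -14.29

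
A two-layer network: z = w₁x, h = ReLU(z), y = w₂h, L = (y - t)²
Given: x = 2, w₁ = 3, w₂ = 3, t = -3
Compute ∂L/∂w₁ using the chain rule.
∂L/∂w₁ = 252

Forward pass:
z = w₁x = 3×2 = 6
h = ReLU(6) = 6
y = w₂h = 3×6 = 18

Backward pass:
∂L/∂y = 2(y - t) = 2(18 - -3) = 42
∂y/∂h = w₂ = 3
∂h/∂z = 1 (ReLU derivative)
∂z/∂w₁ = x = 2

∂L/∂w₁ = 42 × 3 × 1 × 2 = 252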